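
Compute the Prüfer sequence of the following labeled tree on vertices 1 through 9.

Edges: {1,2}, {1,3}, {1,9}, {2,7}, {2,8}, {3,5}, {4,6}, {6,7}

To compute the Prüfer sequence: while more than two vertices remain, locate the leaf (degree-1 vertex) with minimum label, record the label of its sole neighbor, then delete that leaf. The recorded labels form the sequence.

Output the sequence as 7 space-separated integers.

Answer: 6 3 1 7 2 2 1

Derivation:
Step 1: leaves = {4,5,8,9}. Remove smallest leaf 4, emit neighbor 6.
Step 2: leaves = {5,6,8,9}. Remove smallest leaf 5, emit neighbor 3.
Step 3: leaves = {3,6,8,9}. Remove smallest leaf 3, emit neighbor 1.
Step 4: leaves = {6,8,9}. Remove smallest leaf 6, emit neighbor 7.
Step 5: leaves = {7,8,9}. Remove smallest leaf 7, emit neighbor 2.
Step 6: leaves = {8,9}. Remove smallest leaf 8, emit neighbor 2.
Step 7: leaves = {2,9}. Remove smallest leaf 2, emit neighbor 1.
Done: 2 vertices remain (1, 9). Sequence = [6 3 1 7 2 2 1]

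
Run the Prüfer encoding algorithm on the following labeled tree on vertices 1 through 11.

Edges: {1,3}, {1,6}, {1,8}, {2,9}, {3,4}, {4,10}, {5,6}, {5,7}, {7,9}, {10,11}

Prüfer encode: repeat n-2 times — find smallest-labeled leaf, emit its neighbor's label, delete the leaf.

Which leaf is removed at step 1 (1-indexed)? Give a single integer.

Step 1: current leaves = {2,8,11}. Remove leaf 2 (neighbor: 9).

Answer: 2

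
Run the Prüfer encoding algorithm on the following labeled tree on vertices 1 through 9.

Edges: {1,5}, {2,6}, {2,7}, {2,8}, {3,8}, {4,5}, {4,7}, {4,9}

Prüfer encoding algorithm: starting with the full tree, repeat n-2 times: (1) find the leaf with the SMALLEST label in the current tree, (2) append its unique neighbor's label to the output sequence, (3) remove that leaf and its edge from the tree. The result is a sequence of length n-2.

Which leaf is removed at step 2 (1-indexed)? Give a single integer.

Answer: 3

Derivation:
Step 1: current leaves = {1,3,6,9}. Remove leaf 1 (neighbor: 5).
Step 2: current leaves = {3,5,6,9}. Remove leaf 3 (neighbor: 8).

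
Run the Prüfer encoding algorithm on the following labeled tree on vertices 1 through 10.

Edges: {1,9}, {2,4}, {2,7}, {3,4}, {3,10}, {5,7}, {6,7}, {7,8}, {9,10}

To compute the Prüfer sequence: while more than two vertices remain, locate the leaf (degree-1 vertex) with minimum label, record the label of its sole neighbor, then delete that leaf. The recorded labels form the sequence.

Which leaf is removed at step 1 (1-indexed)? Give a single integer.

Step 1: current leaves = {1,5,6,8}. Remove leaf 1 (neighbor: 9).

Answer: 1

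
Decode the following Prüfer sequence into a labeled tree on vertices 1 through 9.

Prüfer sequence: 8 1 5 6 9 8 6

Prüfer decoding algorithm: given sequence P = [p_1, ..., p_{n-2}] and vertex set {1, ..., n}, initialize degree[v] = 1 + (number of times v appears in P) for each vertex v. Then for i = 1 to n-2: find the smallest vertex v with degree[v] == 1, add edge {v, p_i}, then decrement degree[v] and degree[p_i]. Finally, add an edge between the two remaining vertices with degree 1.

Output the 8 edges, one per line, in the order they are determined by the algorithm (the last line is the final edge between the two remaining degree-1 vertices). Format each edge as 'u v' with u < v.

Answer: 2 8
1 3
1 5
4 6
5 9
7 8
6 8
6 9

Derivation:
Initial degrees: {1:2, 2:1, 3:1, 4:1, 5:2, 6:3, 7:1, 8:3, 9:2}
Step 1: smallest deg-1 vertex = 2, p_1 = 8. Add edge {2,8}. Now deg[2]=0, deg[8]=2.
Step 2: smallest deg-1 vertex = 3, p_2 = 1. Add edge {1,3}. Now deg[3]=0, deg[1]=1.
Step 3: smallest deg-1 vertex = 1, p_3 = 5. Add edge {1,5}. Now deg[1]=0, deg[5]=1.
Step 4: smallest deg-1 vertex = 4, p_4 = 6. Add edge {4,6}. Now deg[4]=0, deg[6]=2.
Step 5: smallest deg-1 vertex = 5, p_5 = 9. Add edge {5,9}. Now deg[5]=0, deg[9]=1.
Step 6: smallest deg-1 vertex = 7, p_6 = 8. Add edge {7,8}. Now deg[7]=0, deg[8]=1.
Step 7: smallest deg-1 vertex = 8, p_7 = 6. Add edge {6,8}. Now deg[8]=0, deg[6]=1.
Final: two remaining deg-1 vertices are 6, 9. Add edge {6,9}.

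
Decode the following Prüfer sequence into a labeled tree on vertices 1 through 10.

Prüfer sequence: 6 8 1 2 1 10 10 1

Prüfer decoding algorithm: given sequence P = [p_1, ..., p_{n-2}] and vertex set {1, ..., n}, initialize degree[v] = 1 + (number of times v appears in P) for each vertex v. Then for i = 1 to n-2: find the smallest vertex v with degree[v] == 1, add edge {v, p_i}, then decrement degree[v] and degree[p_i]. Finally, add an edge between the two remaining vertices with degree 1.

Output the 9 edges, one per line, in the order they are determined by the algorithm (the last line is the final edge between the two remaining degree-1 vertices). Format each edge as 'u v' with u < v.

Answer: 3 6
4 8
1 5
2 6
1 2
7 10
8 10
1 9
1 10

Derivation:
Initial degrees: {1:4, 2:2, 3:1, 4:1, 5:1, 6:2, 7:1, 8:2, 9:1, 10:3}
Step 1: smallest deg-1 vertex = 3, p_1 = 6. Add edge {3,6}. Now deg[3]=0, deg[6]=1.
Step 2: smallest deg-1 vertex = 4, p_2 = 8. Add edge {4,8}. Now deg[4]=0, deg[8]=1.
Step 3: smallest deg-1 vertex = 5, p_3 = 1. Add edge {1,5}. Now deg[5]=0, deg[1]=3.
Step 4: smallest deg-1 vertex = 6, p_4 = 2. Add edge {2,6}. Now deg[6]=0, deg[2]=1.
Step 5: smallest deg-1 vertex = 2, p_5 = 1. Add edge {1,2}. Now deg[2]=0, deg[1]=2.
Step 6: smallest deg-1 vertex = 7, p_6 = 10. Add edge {7,10}. Now deg[7]=0, deg[10]=2.
Step 7: smallest deg-1 vertex = 8, p_7 = 10. Add edge {8,10}. Now deg[8]=0, deg[10]=1.
Step 8: smallest deg-1 vertex = 9, p_8 = 1. Add edge {1,9}. Now deg[9]=0, deg[1]=1.
Final: two remaining deg-1 vertices are 1, 10. Add edge {1,10}.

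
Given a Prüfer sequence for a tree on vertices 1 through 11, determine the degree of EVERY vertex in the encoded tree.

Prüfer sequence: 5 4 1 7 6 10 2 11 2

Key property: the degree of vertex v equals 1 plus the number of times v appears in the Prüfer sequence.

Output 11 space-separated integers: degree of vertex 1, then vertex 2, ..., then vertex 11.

p_1 = 5: count[5] becomes 1
p_2 = 4: count[4] becomes 1
p_3 = 1: count[1] becomes 1
p_4 = 7: count[7] becomes 1
p_5 = 6: count[6] becomes 1
p_6 = 10: count[10] becomes 1
p_7 = 2: count[2] becomes 1
p_8 = 11: count[11] becomes 1
p_9 = 2: count[2] becomes 2
Degrees (1 + count): deg[1]=1+1=2, deg[2]=1+2=3, deg[3]=1+0=1, deg[4]=1+1=2, deg[5]=1+1=2, deg[6]=1+1=2, deg[7]=1+1=2, deg[8]=1+0=1, deg[9]=1+0=1, deg[10]=1+1=2, deg[11]=1+1=2

Answer: 2 3 1 2 2 2 2 1 1 2 2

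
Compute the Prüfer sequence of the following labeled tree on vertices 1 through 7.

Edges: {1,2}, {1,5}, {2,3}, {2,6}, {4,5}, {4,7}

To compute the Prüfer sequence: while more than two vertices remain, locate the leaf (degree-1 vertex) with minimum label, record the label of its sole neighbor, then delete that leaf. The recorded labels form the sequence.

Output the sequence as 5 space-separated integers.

Answer: 2 2 1 5 4

Derivation:
Step 1: leaves = {3,6,7}. Remove smallest leaf 3, emit neighbor 2.
Step 2: leaves = {6,7}. Remove smallest leaf 6, emit neighbor 2.
Step 3: leaves = {2,7}. Remove smallest leaf 2, emit neighbor 1.
Step 4: leaves = {1,7}. Remove smallest leaf 1, emit neighbor 5.
Step 5: leaves = {5,7}. Remove smallest leaf 5, emit neighbor 4.
Done: 2 vertices remain (4, 7). Sequence = [2 2 1 5 4]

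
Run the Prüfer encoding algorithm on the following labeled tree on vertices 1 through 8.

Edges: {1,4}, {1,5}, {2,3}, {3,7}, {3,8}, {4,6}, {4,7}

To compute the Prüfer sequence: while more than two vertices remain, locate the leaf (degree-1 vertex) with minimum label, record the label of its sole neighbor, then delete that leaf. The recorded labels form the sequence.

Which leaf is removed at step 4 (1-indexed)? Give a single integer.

Answer: 6

Derivation:
Step 1: current leaves = {2,5,6,8}. Remove leaf 2 (neighbor: 3).
Step 2: current leaves = {5,6,8}. Remove leaf 5 (neighbor: 1).
Step 3: current leaves = {1,6,8}. Remove leaf 1 (neighbor: 4).
Step 4: current leaves = {6,8}. Remove leaf 6 (neighbor: 4).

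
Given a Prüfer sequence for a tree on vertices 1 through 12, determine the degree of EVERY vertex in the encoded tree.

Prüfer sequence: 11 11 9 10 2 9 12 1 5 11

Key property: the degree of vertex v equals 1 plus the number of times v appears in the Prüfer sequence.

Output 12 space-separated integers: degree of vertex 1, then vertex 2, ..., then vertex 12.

Answer: 2 2 1 1 2 1 1 1 3 2 4 2

Derivation:
p_1 = 11: count[11] becomes 1
p_2 = 11: count[11] becomes 2
p_3 = 9: count[9] becomes 1
p_4 = 10: count[10] becomes 1
p_5 = 2: count[2] becomes 1
p_6 = 9: count[9] becomes 2
p_7 = 12: count[12] becomes 1
p_8 = 1: count[1] becomes 1
p_9 = 5: count[5] becomes 1
p_10 = 11: count[11] becomes 3
Degrees (1 + count): deg[1]=1+1=2, deg[2]=1+1=2, deg[3]=1+0=1, deg[4]=1+0=1, deg[5]=1+1=2, deg[6]=1+0=1, deg[7]=1+0=1, deg[8]=1+0=1, deg[9]=1+2=3, deg[10]=1+1=2, deg[11]=1+3=4, deg[12]=1+1=2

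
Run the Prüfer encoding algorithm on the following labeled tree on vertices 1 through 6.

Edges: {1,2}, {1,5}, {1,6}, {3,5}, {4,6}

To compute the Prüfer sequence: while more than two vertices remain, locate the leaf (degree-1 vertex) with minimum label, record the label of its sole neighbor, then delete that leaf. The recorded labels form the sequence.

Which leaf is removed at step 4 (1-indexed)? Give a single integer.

Step 1: current leaves = {2,3,4}. Remove leaf 2 (neighbor: 1).
Step 2: current leaves = {3,4}. Remove leaf 3 (neighbor: 5).
Step 3: current leaves = {4,5}. Remove leaf 4 (neighbor: 6).
Step 4: current leaves = {5,6}. Remove leaf 5 (neighbor: 1).

Answer: 5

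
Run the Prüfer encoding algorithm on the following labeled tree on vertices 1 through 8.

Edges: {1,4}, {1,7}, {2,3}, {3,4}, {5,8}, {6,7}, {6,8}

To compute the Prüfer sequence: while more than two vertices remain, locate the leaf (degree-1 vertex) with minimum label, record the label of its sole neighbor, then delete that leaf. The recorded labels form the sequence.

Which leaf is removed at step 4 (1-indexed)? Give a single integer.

Step 1: current leaves = {2,5}. Remove leaf 2 (neighbor: 3).
Step 2: current leaves = {3,5}. Remove leaf 3 (neighbor: 4).
Step 3: current leaves = {4,5}. Remove leaf 4 (neighbor: 1).
Step 4: current leaves = {1,5}. Remove leaf 1 (neighbor: 7).

Answer: 1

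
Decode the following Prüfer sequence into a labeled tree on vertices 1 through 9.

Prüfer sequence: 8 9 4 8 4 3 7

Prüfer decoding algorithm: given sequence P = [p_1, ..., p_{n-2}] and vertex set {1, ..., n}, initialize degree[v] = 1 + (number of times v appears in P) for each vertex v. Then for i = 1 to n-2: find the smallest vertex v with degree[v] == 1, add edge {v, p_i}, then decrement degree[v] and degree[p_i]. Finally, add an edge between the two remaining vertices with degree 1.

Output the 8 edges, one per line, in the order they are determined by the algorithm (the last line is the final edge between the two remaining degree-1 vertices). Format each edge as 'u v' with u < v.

Answer: 1 8
2 9
4 5
6 8
4 8
3 4
3 7
7 9

Derivation:
Initial degrees: {1:1, 2:1, 3:2, 4:3, 5:1, 6:1, 7:2, 8:3, 9:2}
Step 1: smallest deg-1 vertex = 1, p_1 = 8. Add edge {1,8}. Now deg[1]=0, deg[8]=2.
Step 2: smallest deg-1 vertex = 2, p_2 = 9. Add edge {2,9}. Now deg[2]=0, deg[9]=1.
Step 3: smallest deg-1 vertex = 5, p_3 = 4. Add edge {4,5}. Now deg[5]=0, deg[4]=2.
Step 4: smallest deg-1 vertex = 6, p_4 = 8. Add edge {6,8}. Now deg[6]=0, deg[8]=1.
Step 5: smallest deg-1 vertex = 8, p_5 = 4. Add edge {4,8}. Now deg[8]=0, deg[4]=1.
Step 6: smallest deg-1 vertex = 4, p_6 = 3. Add edge {3,4}. Now deg[4]=0, deg[3]=1.
Step 7: smallest deg-1 vertex = 3, p_7 = 7. Add edge {3,7}. Now deg[3]=0, deg[7]=1.
Final: two remaining deg-1 vertices are 7, 9. Add edge {7,9}.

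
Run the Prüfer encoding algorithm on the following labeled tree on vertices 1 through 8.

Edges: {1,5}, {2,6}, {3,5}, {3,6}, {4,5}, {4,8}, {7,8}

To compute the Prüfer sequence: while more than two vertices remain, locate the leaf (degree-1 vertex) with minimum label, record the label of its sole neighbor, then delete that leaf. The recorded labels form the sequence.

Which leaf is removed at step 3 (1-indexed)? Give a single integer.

Step 1: current leaves = {1,2,7}. Remove leaf 1 (neighbor: 5).
Step 2: current leaves = {2,7}. Remove leaf 2 (neighbor: 6).
Step 3: current leaves = {6,7}. Remove leaf 6 (neighbor: 3).

Answer: 6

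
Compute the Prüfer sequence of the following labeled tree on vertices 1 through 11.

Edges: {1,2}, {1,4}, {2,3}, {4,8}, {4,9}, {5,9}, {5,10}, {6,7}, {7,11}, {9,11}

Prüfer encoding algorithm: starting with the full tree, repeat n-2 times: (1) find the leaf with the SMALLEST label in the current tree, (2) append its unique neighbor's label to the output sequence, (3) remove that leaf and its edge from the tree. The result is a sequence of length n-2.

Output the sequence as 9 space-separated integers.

Answer: 2 1 4 7 11 4 9 5 9

Derivation:
Step 1: leaves = {3,6,8,10}. Remove smallest leaf 3, emit neighbor 2.
Step 2: leaves = {2,6,8,10}. Remove smallest leaf 2, emit neighbor 1.
Step 3: leaves = {1,6,8,10}. Remove smallest leaf 1, emit neighbor 4.
Step 4: leaves = {6,8,10}. Remove smallest leaf 6, emit neighbor 7.
Step 5: leaves = {7,8,10}. Remove smallest leaf 7, emit neighbor 11.
Step 6: leaves = {8,10,11}. Remove smallest leaf 8, emit neighbor 4.
Step 7: leaves = {4,10,11}. Remove smallest leaf 4, emit neighbor 9.
Step 8: leaves = {10,11}. Remove smallest leaf 10, emit neighbor 5.
Step 9: leaves = {5,11}. Remove smallest leaf 5, emit neighbor 9.
Done: 2 vertices remain (9, 11). Sequence = [2 1 4 7 11 4 9 5 9]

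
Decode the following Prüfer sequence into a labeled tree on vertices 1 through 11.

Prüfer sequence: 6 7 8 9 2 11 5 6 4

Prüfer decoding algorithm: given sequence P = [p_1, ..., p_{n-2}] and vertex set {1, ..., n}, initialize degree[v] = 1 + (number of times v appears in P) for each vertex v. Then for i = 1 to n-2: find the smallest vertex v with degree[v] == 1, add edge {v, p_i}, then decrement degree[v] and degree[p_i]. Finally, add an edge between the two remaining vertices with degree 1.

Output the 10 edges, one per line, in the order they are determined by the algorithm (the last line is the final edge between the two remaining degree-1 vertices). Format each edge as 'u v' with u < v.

Initial degrees: {1:1, 2:2, 3:1, 4:2, 5:2, 6:3, 7:2, 8:2, 9:2, 10:1, 11:2}
Step 1: smallest deg-1 vertex = 1, p_1 = 6. Add edge {1,6}. Now deg[1]=0, deg[6]=2.
Step 2: smallest deg-1 vertex = 3, p_2 = 7. Add edge {3,7}. Now deg[3]=0, deg[7]=1.
Step 3: smallest deg-1 vertex = 7, p_3 = 8. Add edge {7,8}. Now deg[7]=0, deg[8]=1.
Step 4: smallest deg-1 vertex = 8, p_4 = 9. Add edge {8,9}. Now deg[8]=0, deg[9]=1.
Step 5: smallest deg-1 vertex = 9, p_5 = 2. Add edge {2,9}. Now deg[9]=0, deg[2]=1.
Step 6: smallest deg-1 vertex = 2, p_6 = 11. Add edge {2,11}. Now deg[2]=0, deg[11]=1.
Step 7: smallest deg-1 vertex = 10, p_7 = 5. Add edge {5,10}. Now deg[10]=0, deg[5]=1.
Step 8: smallest deg-1 vertex = 5, p_8 = 6. Add edge {5,6}. Now deg[5]=0, deg[6]=1.
Step 9: smallest deg-1 vertex = 6, p_9 = 4. Add edge {4,6}. Now deg[6]=0, deg[4]=1.
Final: two remaining deg-1 vertices are 4, 11. Add edge {4,11}.

Answer: 1 6
3 7
7 8
8 9
2 9
2 11
5 10
5 6
4 6
4 11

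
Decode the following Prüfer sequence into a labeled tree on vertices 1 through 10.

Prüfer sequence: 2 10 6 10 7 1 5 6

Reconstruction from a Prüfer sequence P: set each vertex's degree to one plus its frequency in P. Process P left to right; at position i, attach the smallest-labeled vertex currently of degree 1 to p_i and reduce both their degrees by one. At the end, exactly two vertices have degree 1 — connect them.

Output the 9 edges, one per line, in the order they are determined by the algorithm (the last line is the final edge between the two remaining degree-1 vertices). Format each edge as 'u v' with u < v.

Answer: 2 3
2 10
4 6
8 10
7 9
1 7
1 5
5 6
6 10

Derivation:
Initial degrees: {1:2, 2:2, 3:1, 4:1, 5:2, 6:3, 7:2, 8:1, 9:1, 10:3}
Step 1: smallest deg-1 vertex = 3, p_1 = 2. Add edge {2,3}. Now deg[3]=0, deg[2]=1.
Step 2: smallest deg-1 vertex = 2, p_2 = 10. Add edge {2,10}. Now deg[2]=0, deg[10]=2.
Step 3: smallest deg-1 vertex = 4, p_3 = 6. Add edge {4,6}. Now deg[4]=0, deg[6]=2.
Step 4: smallest deg-1 vertex = 8, p_4 = 10. Add edge {8,10}. Now deg[8]=0, deg[10]=1.
Step 5: smallest deg-1 vertex = 9, p_5 = 7. Add edge {7,9}. Now deg[9]=0, deg[7]=1.
Step 6: smallest deg-1 vertex = 7, p_6 = 1. Add edge {1,7}. Now deg[7]=0, deg[1]=1.
Step 7: smallest deg-1 vertex = 1, p_7 = 5. Add edge {1,5}. Now deg[1]=0, deg[5]=1.
Step 8: smallest deg-1 vertex = 5, p_8 = 6. Add edge {5,6}. Now deg[5]=0, deg[6]=1.
Final: two remaining deg-1 vertices are 6, 10. Add edge {6,10}.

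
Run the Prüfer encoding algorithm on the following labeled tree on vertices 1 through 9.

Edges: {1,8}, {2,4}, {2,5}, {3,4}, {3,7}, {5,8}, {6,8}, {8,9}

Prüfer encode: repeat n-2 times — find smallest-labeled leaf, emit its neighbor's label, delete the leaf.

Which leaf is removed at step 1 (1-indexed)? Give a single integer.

Step 1: current leaves = {1,6,7,9}. Remove leaf 1 (neighbor: 8).

Answer: 1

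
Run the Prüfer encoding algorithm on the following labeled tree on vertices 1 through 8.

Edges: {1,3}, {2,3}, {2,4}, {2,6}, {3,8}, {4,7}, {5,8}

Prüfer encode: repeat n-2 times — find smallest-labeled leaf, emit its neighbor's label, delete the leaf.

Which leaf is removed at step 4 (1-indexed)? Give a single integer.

Step 1: current leaves = {1,5,6,7}. Remove leaf 1 (neighbor: 3).
Step 2: current leaves = {5,6,7}. Remove leaf 5 (neighbor: 8).
Step 3: current leaves = {6,7,8}. Remove leaf 6 (neighbor: 2).
Step 4: current leaves = {7,8}. Remove leaf 7 (neighbor: 4).

Answer: 7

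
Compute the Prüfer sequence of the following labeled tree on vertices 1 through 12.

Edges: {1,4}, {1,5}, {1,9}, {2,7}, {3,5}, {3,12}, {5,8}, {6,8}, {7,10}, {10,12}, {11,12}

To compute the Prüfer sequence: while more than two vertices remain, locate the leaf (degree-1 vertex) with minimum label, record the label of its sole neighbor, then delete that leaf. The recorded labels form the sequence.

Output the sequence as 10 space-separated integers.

Answer: 7 1 8 10 5 1 5 3 12 12

Derivation:
Step 1: leaves = {2,4,6,9,11}. Remove smallest leaf 2, emit neighbor 7.
Step 2: leaves = {4,6,7,9,11}. Remove smallest leaf 4, emit neighbor 1.
Step 3: leaves = {6,7,9,11}. Remove smallest leaf 6, emit neighbor 8.
Step 4: leaves = {7,8,9,11}. Remove smallest leaf 7, emit neighbor 10.
Step 5: leaves = {8,9,10,11}. Remove smallest leaf 8, emit neighbor 5.
Step 6: leaves = {9,10,11}. Remove smallest leaf 9, emit neighbor 1.
Step 7: leaves = {1,10,11}. Remove smallest leaf 1, emit neighbor 5.
Step 8: leaves = {5,10,11}. Remove smallest leaf 5, emit neighbor 3.
Step 9: leaves = {3,10,11}. Remove smallest leaf 3, emit neighbor 12.
Step 10: leaves = {10,11}. Remove smallest leaf 10, emit neighbor 12.
Done: 2 vertices remain (11, 12). Sequence = [7 1 8 10 5 1 5 3 12 12]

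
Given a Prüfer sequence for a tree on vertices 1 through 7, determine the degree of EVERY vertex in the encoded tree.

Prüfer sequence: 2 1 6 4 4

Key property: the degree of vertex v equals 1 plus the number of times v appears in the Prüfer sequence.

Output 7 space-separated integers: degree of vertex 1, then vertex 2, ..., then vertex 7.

Answer: 2 2 1 3 1 2 1

Derivation:
p_1 = 2: count[2] becomes 1
p_2 = 1: count[1] becomes 1
p_3 = 6: count[6] becomes 1
p_4 = 4: count[4] becomes 1
p_5 = 4: count[4] becomes 2
Degrees (1 + count): deg[1]=1+1=2, deg[2]=1+1=2, deg[3]=1+0=1, deg[4]=1+2=3, deg[5]=1+0=1, deg[6]=1+1=2, deg[7]=1+0=1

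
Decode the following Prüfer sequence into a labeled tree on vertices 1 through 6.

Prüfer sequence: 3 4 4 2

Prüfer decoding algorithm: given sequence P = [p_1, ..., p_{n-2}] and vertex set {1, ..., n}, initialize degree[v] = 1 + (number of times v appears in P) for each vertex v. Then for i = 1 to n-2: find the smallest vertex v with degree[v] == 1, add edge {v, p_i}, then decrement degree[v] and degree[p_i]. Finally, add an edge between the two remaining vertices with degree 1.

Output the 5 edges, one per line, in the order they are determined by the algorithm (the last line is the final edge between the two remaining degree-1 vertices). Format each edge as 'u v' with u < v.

Initial degrees: {1:1, 2:2, 3:2, 4:3, 5:1, 6:1}
Step 1: smallest deg-1 vertex = 1, p_1 = 3. Add edge {1,3}. Now deg[1]=0, deg[3]=1.
Step 2: smallest deg-1 vertex = 3, p_2 = 4. Add edge {3,4}. Now deg[3]=0, deg[4]=2.
Step 3: smallest deg-1 vertex = 5, p_3 = 4. Add edge {4,5}. Now deg[5]=0, deg[4]=1.
Step 4: smallest deg-1 vertex = 4, p_4 = 2. Add edge {2,4}. Now deg[4]=0, deg[2]=1.
Final: two remaining deg-1 vertices are 2, 6. Add edge {2,6}.

Answer: 1 3
3 4
4 5
2 4
2 6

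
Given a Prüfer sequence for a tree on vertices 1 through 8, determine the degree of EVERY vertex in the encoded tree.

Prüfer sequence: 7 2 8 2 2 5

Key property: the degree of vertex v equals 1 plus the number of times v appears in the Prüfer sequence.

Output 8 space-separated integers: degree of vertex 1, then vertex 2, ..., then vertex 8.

p_1 = 7: count[7] becomes 1
p_2 = 2: count[2] becomes 1
p_3 = 8: count[8] becomes 1
p_4 = 2: count[2] becomes 2
p_5 = 2: count[2] becomes 3
p_6 = 5: count[5] becomes 1
Degrees (1 + count): deg[1]=1+0=1, deg[2]=1+3=4, deg[3]=1+0=1, deg[4]=1+0=1, deg[5]=1+1=2, deg[6]=1+0=1, deg[7]=1+1=2, deg[8]=1+1=2

Answer: 1 4 1 1 2 1 2 2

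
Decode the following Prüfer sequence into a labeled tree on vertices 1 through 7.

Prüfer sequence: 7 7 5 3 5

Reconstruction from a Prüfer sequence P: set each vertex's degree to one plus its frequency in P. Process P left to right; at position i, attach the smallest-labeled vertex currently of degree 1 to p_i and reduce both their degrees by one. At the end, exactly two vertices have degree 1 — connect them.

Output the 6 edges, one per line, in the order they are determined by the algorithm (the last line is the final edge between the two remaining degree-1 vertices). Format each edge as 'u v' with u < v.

Answer: 1 7
2 7
4 5
3 6
3 5
5 7

Derivation:
Initial degrees: {1:1, 2:1, 3:2, 4:1, 5:3, 6:1, 7:3}
Step 1: smallest deg-1 vertex = 1, p_1 = 7. Add edge {1,7}. Now deg[1]=0, deg[7]=2.
Step 2: smallest deg-1 vertex = 2, p_2 = 7. Add edge {2,7}. Now deg[2]=0, deg[7]=1.
Step 3: smallest deg-1 vertex = 4, p_3 = 5. Add edge {4,5}. Now deg[4]=0, deg[5]=2.
Step 4: smallest deg-1 vertex = 6, p_4 = 3. Add edge {3,6}. Now deg[6]=0, deg[3]=1.
Step 5: smallest deg-1 vertex = 3, p_5 = 5. Add edge {3,5}. Now deg[3]=0, deg[5]=1.
Final: two remaining deg-1 vertices are 5, 7. Add edge {5,7}.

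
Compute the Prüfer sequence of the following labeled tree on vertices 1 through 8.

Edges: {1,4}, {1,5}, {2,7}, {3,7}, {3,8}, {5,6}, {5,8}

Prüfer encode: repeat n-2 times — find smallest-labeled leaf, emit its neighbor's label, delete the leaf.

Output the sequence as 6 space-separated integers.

Answer: 7 1 5 5 8 3

Derivation:
Step 1: leaves = {2,4,6}. Remove smallest leaf 2, emit neighbor 7.
Step 2: leaves = {4,6,7}. Remove smallest leaf 4, emit neighbor 1.
Step 3: leaves = {1,6,7}. Remove smallest leaf 1, emit neighbor 5.
Step 4: leaves = {6,7}. Remove smallest leaf 6, emit neighbor 5.
Step 5: leaves = {5,7}. Remove smallest leaf 5, emit neighbor 8.
Step 6: leaves = {7,8}. Remove smallest leaf 7, emit neighbor 3.
Done: 2 vertices remain (3, 8). Sequence = [7 1 5 5 8 3]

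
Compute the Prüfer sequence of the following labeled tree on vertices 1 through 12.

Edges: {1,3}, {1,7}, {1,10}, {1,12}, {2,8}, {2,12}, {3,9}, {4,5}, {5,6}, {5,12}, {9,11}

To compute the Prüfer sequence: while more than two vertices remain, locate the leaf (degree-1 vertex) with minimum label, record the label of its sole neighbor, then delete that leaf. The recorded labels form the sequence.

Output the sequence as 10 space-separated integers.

Answer: 5 5 12 1 2 12 1 9 3 1

Derivation:
Step 1: leaves = {4,6,7,8,10,11}. Remove smallest leaf 4, emit neighbor 5.
Step 2: leaves = {6,7,8,10,11}. Remove smallest leaf 6, emit neighbor 5.
Step 3: leaves = {5,7,8,10,11}. Remove smallest leaf 5, emit neighbor 12.
Step 4: leaves = {7,8,10,11}. Remove smallest leaf 7, emit neighbor 1.
Step 5: leaves = {8,10,11}. Remove smallest leaf 8, emit neighbor 2.
Step 6: leaves = {2,10,11}. Remove smallest leaf 2, emit neighbor 12.
Step 7: leaves = {10,11,12}. Remove smallest leaf 10, emit neighbor 1.
Step 8: leaves = {11,12}. Remove smallest leaf 11, emit neighbor 9.
Step 9: leaves = {9,12}. Remove smallest leaf 9, emit neighbor 3.
Step 10: leaves = {3,12}. Remove smallest leaf 3, emit neighbor 1.
Done: 2 vertices remain (1, 12). Sequence = [5 5 12 1 2 12 1 9 3 1]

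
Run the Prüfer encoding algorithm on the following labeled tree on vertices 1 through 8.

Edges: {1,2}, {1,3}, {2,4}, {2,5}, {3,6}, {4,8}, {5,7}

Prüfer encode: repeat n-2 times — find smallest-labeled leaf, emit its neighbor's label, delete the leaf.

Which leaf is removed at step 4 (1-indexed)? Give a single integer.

Answer: 7

Derivation:
Step 1: current leaves = {6,7,8}. Remove leaf 6 (neighbor: 3).
Step 2: current leaves = {3,7,8}. Remove leaf 3 (neighbor: 1).
Step 3: current leaves = {1,7,8}. Remove leaf 1 (neighbor: 2).
Step 4: current leaves = {7,8}. Remove leaf 7 (neighbor: 5).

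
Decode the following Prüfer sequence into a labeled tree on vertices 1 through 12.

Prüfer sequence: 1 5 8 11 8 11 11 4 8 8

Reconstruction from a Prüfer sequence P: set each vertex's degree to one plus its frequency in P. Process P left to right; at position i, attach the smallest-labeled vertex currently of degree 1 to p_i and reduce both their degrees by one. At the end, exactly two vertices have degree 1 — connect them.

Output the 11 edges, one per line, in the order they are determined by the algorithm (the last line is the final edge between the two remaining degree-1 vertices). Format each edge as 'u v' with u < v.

Initial degrees: {1:2, 2:1, 3:1, 4:2, 5:2, 6:1, 7:1, 8:5, 9:1, 10:1, 11:4, 12:1}
Step 1: smallest deg-1 vertex = 2, p_1 = 1. Add edge {1,2}. Now deg[2]=0, deg[1]=1.
Step 2: smallest deg-1 vertex = 1, p_2 = 5. Add edge {1,5}. Now deg[1]=0, deg[5]=1.
Step 3: smallest deg-1 vertex = 3, p_3 = 8. Add edge {3,8}. Now deg[3]=0, deg[8]=4.
Step 4: smallest deg-1 vertex = 5, p_4 = 11. Add edge {5,11}. Now deg[5]=0, deg[11]=3.
Step 5: smallest deg-1 vertex = 6, p_5 = 8. Add edge {6,8}. Now deg[6]=0, deg[8]=3.
Step 6: smallest deg-1 vertex = 7, p_6 = 11. Add edge {7,11}. Now deg[7]=0, deg[11]=2.
Step 7: smallest deg-1 vertex = 9, p_7 = 11. Add edge {9,11}. Now deg[9]=0, deg[11]=1.
Step 8: smallest deg-1 vertex = 10, p_8 = 4. Add edge {4,10}. Now deg[10]=0, deg[4]=1.
Step 9: smallest deg-1 vertex = 4, p_9 = 8. Add edge {4,8}. Now deg[4]=0, deg[8]=2.
Step 10: smallest deg-1 vertex = 11, p_10 = 8. Add edge {8,11}. Now deg[11]=0, deg[8]=1.
Final: two remaining deg-1 vertices are 8, 12. Add edge {8,12}.

Answer: 1 2
1 5
3 8
5 11
6 8
7 11
9 11
4 10
4 8
8 11
8 12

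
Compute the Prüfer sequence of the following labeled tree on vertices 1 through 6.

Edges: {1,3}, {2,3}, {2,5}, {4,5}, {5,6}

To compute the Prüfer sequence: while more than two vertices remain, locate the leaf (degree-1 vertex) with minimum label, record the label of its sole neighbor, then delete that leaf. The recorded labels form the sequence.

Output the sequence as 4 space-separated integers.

Step 1: leaves = {1,4,6}. Remove smallest leaf 1, emit neighbor 3.
Step 2: leaves = {3,4,6}. Remove smallest leaf 3, emit neighbor 2.
Step 3: leaves = {2,4,6}. Remove smallest leaf 2, emit neighbor 5.
Step 4: leaves = {4,6}. Remove smallest leaf 4, emit neighbor 5.
Done: 2 vertices remain (5, 6). Sequence = [3 2 5 5]

Answer: 3 2 5 5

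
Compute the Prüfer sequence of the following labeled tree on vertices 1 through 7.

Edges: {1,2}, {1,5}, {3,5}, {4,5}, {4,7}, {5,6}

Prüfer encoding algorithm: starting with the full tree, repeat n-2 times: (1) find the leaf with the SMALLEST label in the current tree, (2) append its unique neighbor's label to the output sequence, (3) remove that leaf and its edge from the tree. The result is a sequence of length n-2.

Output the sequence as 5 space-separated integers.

Step 1: leaves = {2,3,6,7}. Remove smallest leaf 2, emit neighbor 1.
Step 2: leaves = {1,3,6,7}. Remove smallest leaf 1, emit neighbor 5.
Step 3: leaves = {3,6,7}. Remove smallest leaf 3, emit neighbor 5.
Step 4: leaves = {6,7}. Remove smallest leaf 6, emit neighbor 5.
Step 5: leaves = {5,7}. Remove smallest leaf 5, emit neighbor 4.
Done: 2 vertices remain (4, 7). Sequence = [1 5 5 5 4]

Answer: 1 5 5 5 4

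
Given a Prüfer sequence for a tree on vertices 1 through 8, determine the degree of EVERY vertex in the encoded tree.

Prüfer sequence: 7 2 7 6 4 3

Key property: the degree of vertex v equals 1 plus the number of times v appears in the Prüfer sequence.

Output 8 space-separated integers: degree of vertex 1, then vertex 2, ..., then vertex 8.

Answer: 1 2 2 2 1 2 3 1

Derivation:
p_1 = 7: count[7] becomes 1
p_2 = 2: count[2] becomes 1
p_3 = 7: count[7] becomes 2
p_4 = 6: count[6] becomes 1
p_5 = 4: count[4] becomes 1
p_6 = 3: count[3] becomes 1
Degrees (1 + count): deg[1]=1+0=1, deg[2]=1+1=2, deg[3]=1+1=2, deg[4]=1+1=2, deg[5]=1+0=1, deg[6]=1+1=2, deg[7]=1+2=3, deg[8]=1+0=1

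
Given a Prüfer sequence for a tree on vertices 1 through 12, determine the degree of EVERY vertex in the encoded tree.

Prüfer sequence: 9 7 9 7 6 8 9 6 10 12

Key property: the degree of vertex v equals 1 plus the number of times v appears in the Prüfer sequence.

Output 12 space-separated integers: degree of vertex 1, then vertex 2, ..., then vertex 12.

p_1 = 9: count[9] becomes 1
p_2 = 7: count[7] becomes 1
p_3 = 9: count[9] becomes 2
p_4 = 7: count[7] becomes 2
p_5 = 6: count[6] becomes 1
p_6 = 8: count[8] becomes 1
p_7 = 9: count[9] becomes 3
p_8 = 6: count[6] becomes 2
p_9 = 10: count[10] becomes 1
p_10 = 12: count[12] becomes 1
Degrees (1 + count): deg[1]=1+0=1, deg[2]=1+0=1, deg[3]=1+0=1, deg[4]=1+0=1, deg[5]=1+0=1, deg[6]=1+2=3, deg[7]=1+2=3, deg[8]=1+1=2, deg[9]=1+3=4, deg[10]=1+1=2, deg[11]=1+0=1, deg[12]=1+1=2

Answer: 1 1 1 1 1 3 3 2 4 2 1 2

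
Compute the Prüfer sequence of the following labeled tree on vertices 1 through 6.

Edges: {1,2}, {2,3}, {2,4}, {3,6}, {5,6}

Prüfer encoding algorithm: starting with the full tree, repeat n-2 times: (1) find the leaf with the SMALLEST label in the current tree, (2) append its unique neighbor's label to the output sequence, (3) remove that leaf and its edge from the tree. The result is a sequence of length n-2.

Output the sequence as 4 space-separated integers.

Step 1: leaves = {1,4,5}. Remove smallest leaf 1, emit neighbor 2.
Step 2: leaves = {4,5}. Remove smallest leaf 4, emit neighbor 2.
Step 3: leaves = {2,5}. Remove smallest leaf 2, emit neighbor 3.
Step 4: leaves = {3,5}. Remove smallest leaf 3, emit neighbor 6.
Done: 2 vertices remain (5, 6). Sequence = [2 2 3 6]

Answer: 2 2 3 6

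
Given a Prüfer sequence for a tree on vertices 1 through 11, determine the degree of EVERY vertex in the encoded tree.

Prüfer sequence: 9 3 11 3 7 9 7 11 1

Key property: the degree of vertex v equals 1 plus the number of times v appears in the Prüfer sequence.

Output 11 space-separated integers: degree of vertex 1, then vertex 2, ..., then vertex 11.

p_1 = 9: count[9] becomes 1
p_2 = 3: count[3] becomes 1
p_3 = 11: count[11] becomes 1
p_4 = 3: count[3] becomes 2
p_5 = 7: count[7] becomes 1
p_6 = 9: count[9] becomes 2
p_7 = 7: count[7] becomes 2
p_8 = 11: count[11] becomes 2
p_9 = 1: count[1] becomes 1
Degrees (1 + count): deg[1]=1+1=2, deg[2]=1+0=1, deg[3]=1+2=3, deg[4]=1+0=1, deg[5]=1+0=1, deg[6]=1+0=1, deg[7]=1+2=3, deg[8]=1+0=1, deg[9]=1+2=3, deg[10]=1+0=1, deg[11]=1+2=3

Answer: 2 1 3 1 1 1 3 1 3 1 3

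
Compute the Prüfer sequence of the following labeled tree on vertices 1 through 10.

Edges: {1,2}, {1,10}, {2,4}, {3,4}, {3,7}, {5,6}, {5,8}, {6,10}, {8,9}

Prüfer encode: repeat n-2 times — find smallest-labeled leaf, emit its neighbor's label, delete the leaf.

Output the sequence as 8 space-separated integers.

Step 1: leaves = {7,9}. Remove smallest leaf 7, emit neighbor 3.
Step 2: leaves = {3,9}. Remove smallest leaf 3, emit neighbor 4.
Step 3: leaves = {4,9}. Remove smallest leaf 4, emit neighbor 2.
Step 4: leaves = {2,9}. Remove smallest leaf 2, emit neighbor 1.
Step 5: leaves = {1,9}. Remove smallest leaf 1, emit neighbor 10.
Step 6: leaves = {9,10}. Remove smallest leaf 9, emit neighbor 8.
Step 7: leaves = {8,10}. Remove smallest leaf 8, emit neighbor 5.
Step 8: leaves = {5,10}. Remove smallest leaf 5, emit neighbor 6.
Done: 2 vertices remain (6, 10). Sequence = [3 4 2 1 10 8 5 6]

Answer: 3 4 2 1 10 8 5 6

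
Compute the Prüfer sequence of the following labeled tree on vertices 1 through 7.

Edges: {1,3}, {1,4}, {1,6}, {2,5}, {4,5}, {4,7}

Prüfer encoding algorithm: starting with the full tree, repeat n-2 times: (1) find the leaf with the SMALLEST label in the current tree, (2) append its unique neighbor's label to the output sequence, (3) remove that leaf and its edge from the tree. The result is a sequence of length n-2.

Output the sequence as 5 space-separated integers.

Answer: 5 1 4 1 4

Derivation:
Step 1: leaves = {2,3,6,7}. Remove smallest leaf 2, emit neighbor 5.
Step 2: leaves = {3,5,6,7}. Remove smallest leaf 3, emit neighbor 1.
Step 3: leaves = {5,6,7}. Remove smallest leaf 5, emit neighbor 4.
Step 4: leaves = {6,7}. Remove smallest leaf 6, emit neighbor 1.
Step 5: leaves = {1,7}. Remove smallest leaf 1, emit neighbor 4.
Done: 2 vertices remain (4, 7). Sequence = [5 1 4 1 4]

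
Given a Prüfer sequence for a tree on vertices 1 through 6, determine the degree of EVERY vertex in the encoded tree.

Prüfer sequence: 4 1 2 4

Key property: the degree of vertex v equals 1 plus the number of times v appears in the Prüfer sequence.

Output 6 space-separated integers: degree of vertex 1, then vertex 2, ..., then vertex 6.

p_1 = 4: count[4] becomes 1
p_2 = 1: count[1] becomes 1
p_3 = 2: count[2] becomes 1
p_4 = 4: count[4] becomes 2
Degrees (1 + count): deg[1]=1+1=2, deg[2]=1+1=2, deg[3]=1+0=1, deg[4]=1+2=3, deg[5]=1+0=1, deg[6]=1+0=1

Answer: 2 2 1 3 1 1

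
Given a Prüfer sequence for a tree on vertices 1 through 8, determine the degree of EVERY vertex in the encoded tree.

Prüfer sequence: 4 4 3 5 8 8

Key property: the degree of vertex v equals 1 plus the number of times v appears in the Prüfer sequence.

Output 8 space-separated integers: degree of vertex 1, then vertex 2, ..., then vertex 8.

Answer: 1 1 2 3 2 1 1 3

Derivation:
p_1 = 4: count[4] becomes 1
p_2 = 4: count[4] becomes 2
p_3 = 3: count[3] becomes 1
p_4 = 5: count[5] becomes 1
p_5 = 8: count[8] becomes 1
p_6 = 8: count[8] becomes 2
Degrees (1 + count): deg[1]=1+0=1, deg[2]=1+0=1, deg[3]=1+1=2, deg[4]=1+2=3, deg[5]=1+1=2, deg[6]=1+0=1, deg[7]=1+0=1, deg[8]=1+2=3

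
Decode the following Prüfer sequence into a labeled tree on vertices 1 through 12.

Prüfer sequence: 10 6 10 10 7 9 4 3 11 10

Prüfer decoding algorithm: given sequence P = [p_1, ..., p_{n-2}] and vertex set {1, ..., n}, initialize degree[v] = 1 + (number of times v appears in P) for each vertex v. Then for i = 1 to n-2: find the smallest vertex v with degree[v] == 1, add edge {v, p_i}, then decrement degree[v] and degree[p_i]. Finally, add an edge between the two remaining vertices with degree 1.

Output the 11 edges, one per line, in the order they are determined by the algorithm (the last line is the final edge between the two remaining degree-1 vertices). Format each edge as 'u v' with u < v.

Initial degrees: {1:1, 2:1, 3:2, 4:2, 5:1, 6:2, 7:2, 8:1, 9:2, 10:5, 11:2, 12:1}
Step 1: smallest deg-1 vertex = 1, p_1 = 10. Add edge {1,10}. Now deg[1]=0, deg[10]=4.
Step 2: smallest deg-1 vertex = 2, p_2 = 6. Add edge {2,6}. Now deg[2]=0, deg[6]=1.
Step 3: smallest deg-1 vertex = 5, p_3 = 10. Add edge {5,10}. Now deg[5]=0, deg[10]=3.
Step 4: smallest deg-1 vertex = 6, p_4 = 10. Add edge {6,10}. Now deg[6]=0, deg[10]=2.
Step 5: smallest deg-1 vertex = 8, p_5 = 7. Add edge {7,8}. Now deg[8]=0, deg[7]=1.
Step 6: smallest deg-1 vertex = 7, p_6 = 9. Add edge {7,9}. Now deg[7]=0, deg[9]=1.
Step 7: smallest deg-1 vertex = 9, p_7 = 4. Add edge {4,9}. Now deg[9]=0, deg[4]=1.
Step 8: smallest deg-1 vertex = 4, p_8 = 3. Add edge {3,4}. Now deg[4]=0, deg[3]=1.
Step 9: smallest deg-1 vertex = 3, p_9 = 11. Add edge {3,11}. Now deg[3]=0, deg[11]=1.
Step 10: smallest deg-1 vertex = 11, p_10 = 10. Add edge {10,11}. Now deg[11]=0, deg[10]=1.
Final: two remaining deg-1 vertices are 10, 12. Add edge {10,12}.

Answer: 1 10
2 6
5 10
6 10
7 8
7 9
4 9
3 4
3 11
10 11
10 12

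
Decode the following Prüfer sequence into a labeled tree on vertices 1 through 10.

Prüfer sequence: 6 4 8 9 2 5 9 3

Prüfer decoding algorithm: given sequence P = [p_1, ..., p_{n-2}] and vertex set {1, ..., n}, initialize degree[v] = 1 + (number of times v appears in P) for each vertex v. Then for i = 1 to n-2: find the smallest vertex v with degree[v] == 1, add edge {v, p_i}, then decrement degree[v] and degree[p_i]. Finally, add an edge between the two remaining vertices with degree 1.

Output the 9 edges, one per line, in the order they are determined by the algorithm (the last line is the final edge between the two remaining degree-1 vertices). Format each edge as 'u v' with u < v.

Initial degrees: {1:1, 2:2, 3:2, 4:2, 5:2, 6:2, 7:1, 8:2, 9:3, 10:1}
Step 1: smallest deg-1 vertex = 1, p_1 = 6. Add edge {1,6}. Now deg[1]=0, deg[6]=1.
Step 2: smallest deg-1 vertex = 6, p_2 = 4. Add edge {4,6}. Now deg[6]=0, deg[4]=1.
Step 3: smallest deg-1 vertex = 4, p_3 = 8. Add edge {4,8}. Now deg[4]=0, deg[8]=1.
Step 4: smallest deg-1 vertex = 7, p_4 = 9. Add edge {7,9}. Now deg[7]=0, deg[9]=2.
Step 5: smallest deg-1 vertex = 8, p_5 = 2. Add edge {2,8}. Now deg[8]=0, deg[2]=1.
Step 6: smallest deg-1 vertex = 2, p_6 = 5. Add edge {2,5}. Now deg[2]=0, deg[5]=1.
Step 7: smallest deg-1 vertex = 5, p_7 = 9. Add edge {5,9}. Now deg[5]=0, deg[9]=1.
Step 8: smallest deg-1 vertex = 9, p_8 = 3. Add edge {3,9}. Now deg[9]=0, deg[3]=1.
Final: two remaining deg-1 vertices are 3, 10. Add edge {3,10}.

Answer: 1 6
4 6
4 8
7 9
2 8
2 5
5 9
3 9
3 10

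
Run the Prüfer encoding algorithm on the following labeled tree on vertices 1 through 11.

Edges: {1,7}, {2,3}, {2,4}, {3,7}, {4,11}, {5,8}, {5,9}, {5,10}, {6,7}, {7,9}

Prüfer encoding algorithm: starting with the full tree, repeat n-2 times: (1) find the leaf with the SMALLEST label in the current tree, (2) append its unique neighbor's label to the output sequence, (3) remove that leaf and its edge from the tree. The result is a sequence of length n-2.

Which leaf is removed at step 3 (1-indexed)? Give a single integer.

Step 1: current leaves = {1,6,8,10,11}. Remove leaf 1 (neighbor: 7).
Step 2: current leaves = {6,8,10,11}. Remove leaf 6 (neighbor: 7).
Step 3: current leaves = {8,10,11}. Remove leaf 8 (neighbor: 5).

Answer: 8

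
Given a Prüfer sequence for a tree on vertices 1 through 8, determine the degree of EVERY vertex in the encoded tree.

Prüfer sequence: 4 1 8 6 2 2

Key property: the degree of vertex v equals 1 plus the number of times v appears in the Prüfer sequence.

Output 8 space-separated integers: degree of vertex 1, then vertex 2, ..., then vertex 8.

Answer: 2 3 1 2 1 2 1 2

Derivation:
p_1 = 4: count[4] becomes 1
p_2 = 1: count[1] becomes 1
p_3 = 8: count[8] becomes 1
p_4 = 6: count[6] becomes 1
p_5 = 2: count[2] becomes 1
p_6 = 2: count[2] becomes 2
Degrees (1 + count): deg[1]=1+1=2, deg[2]=1+2=3, deg[3]=1+0=1, deg[4]=1+1=2, deg[5]=1+0=1, deg[6]=1+1=2, deg[7]=1+0=1, deg[8]=1+1=2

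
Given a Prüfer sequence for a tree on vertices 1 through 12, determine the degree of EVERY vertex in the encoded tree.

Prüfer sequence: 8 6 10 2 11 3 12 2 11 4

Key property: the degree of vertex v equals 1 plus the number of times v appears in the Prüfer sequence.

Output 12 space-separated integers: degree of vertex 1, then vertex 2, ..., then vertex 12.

p_1 = 8: count[8] becomes 1
p_2 = 6: count[6] becomes 1
p_3 = 10: count[10] becomes 1
p_4 = 2: count[2] becomes 1
p_5 = 11: count[11] becomes 1
p_6 = 3: count[3] becomes 1
p_7 = 12: count[12] becomes 1
p_8 = 2: count[2] becomes 2
p_9 = 11: count[11] becomes 2
p_10 = 4: count[4] becomes 1
Degrees (1 + count): deg[1]=1+0=1, deg[2]=1+2=3, deg[3]=1+1=2, deg[4]=1+1=2, deg[5]=1+0=1, deg[6]=1+1=2, deg[7]=1+0=1, deg[8]=1+1=2, deg[9]=1+0=1, deg[10]=1+1=2, deg[11]=1+2=3, deg[12]=1+1=2

Answer: 1 3 2 2 1 2 1 2 1 2 3 2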